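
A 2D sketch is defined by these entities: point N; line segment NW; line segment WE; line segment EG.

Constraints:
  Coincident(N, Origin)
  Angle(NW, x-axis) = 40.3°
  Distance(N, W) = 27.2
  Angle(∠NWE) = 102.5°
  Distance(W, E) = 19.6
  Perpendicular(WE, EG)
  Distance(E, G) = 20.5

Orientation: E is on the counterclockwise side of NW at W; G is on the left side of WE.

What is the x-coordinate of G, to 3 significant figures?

-6.53

N is at the origin; NW runs at 40.3° with length 27.2, so W = 27.2·(cos 40.3°, sin 40.3°) = (20.7, 17.6). ∠NWE = 102.5°, so WE runs at 40.3° + (180° − 102.5°) = 118° from the x-axis; with |WE| = 19.6, E = W + 19.6·(cos 118°, sin 118°) = (11.6, 34.9). WE is perpendicular to EG; with |EG| = 20.5 on the left of WE, G = E + 20.5·(-0.885, -0.466) = (-6.53, 25.4). So G.x = -6.53.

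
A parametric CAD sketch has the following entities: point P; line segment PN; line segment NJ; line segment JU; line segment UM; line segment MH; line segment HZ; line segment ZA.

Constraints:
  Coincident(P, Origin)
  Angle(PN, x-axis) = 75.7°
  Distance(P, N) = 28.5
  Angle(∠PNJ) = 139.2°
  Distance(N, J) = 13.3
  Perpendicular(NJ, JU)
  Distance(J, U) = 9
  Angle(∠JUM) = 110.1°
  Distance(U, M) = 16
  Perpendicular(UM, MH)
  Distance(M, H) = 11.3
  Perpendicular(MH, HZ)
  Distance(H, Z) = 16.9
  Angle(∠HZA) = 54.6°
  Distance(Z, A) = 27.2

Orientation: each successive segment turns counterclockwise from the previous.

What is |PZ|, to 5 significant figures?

37.889

P is at the origin; PN runs at 75.7° with length 28.5, so N = (7.0395, 27.617). ∠PNJ = 139.2° gives NJ at 116.50° from the x-axis; with |NJ| = 13.3, J = (1.1050, 39.520). NJ ⟂ JU, so JU runs at -153.50°; with |JU| = 9.0, U = (-6.9494, 35.504). ∠JUM = 110.1° gives UM at -83.600° from the x-axis; with |UM| = 16.0, M = (-5.1659, 19.604). The perpendicularity gives MH at right angles to UM, so MH runs at 6.4000°; with |MH| = 11.3, H = (6.0637, 20.863). MH is perpendicular to HZ, so HZ runs at 96.400°; with |HZ| = 16.9, Z = (4.1799, 37.658). Then |PZ| = |Z − P| = 37.889.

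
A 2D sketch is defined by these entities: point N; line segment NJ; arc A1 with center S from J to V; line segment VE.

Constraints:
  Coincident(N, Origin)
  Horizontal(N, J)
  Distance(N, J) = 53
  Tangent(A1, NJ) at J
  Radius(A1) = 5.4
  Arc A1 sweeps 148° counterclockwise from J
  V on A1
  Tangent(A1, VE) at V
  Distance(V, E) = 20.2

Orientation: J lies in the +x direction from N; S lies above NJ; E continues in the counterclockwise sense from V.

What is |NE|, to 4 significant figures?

43.91

N is at the origin; N and J share the same y with |NJ| = 53.0 and J on the +x side, so J = (53.00, 0.000). Tangency of A1 to NJ means the radius SJ is perpendicular to NJ, so S = J + (0, 5.4) = (53.00, 5.400). On A1, J sits at bearing -90° from S; a 148° counterclockwise sweep puts V at bearing 58°, so V = S + 5.4·(cos 58°, sin 58°) = (55.86, 9.979). The tangent condition forces SV to be normal to VE, so VE runs along (−sin 58°, cos 58°); with |VE| = 20.2, E = (38.73, 20.68). Then |NE| = |E − N| = 43.91.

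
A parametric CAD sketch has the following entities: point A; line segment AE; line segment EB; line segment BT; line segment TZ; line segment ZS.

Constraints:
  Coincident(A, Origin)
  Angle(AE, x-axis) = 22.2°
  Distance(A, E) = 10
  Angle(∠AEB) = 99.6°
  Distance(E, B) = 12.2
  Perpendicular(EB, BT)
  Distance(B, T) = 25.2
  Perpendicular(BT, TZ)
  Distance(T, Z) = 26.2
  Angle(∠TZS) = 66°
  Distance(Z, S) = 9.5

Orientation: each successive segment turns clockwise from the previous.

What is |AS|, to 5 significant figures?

10.774

A is at the origin; AE runs at 22.2° with length 10.0, so E = (9.2587, 3.7784). ∠AEB = 99.6° gives EB at -58.200° from the x-axis; with |EB| = 12.2, B = (15.688, -6.5903). The perpendicularity gives BT at right angles to EB, so BT runs at -148.20°; with |BT| = 25.2, T = (-5.7297, -19.870). BT is perpendicular to TZ, so TZ runs at 121.80°; with |TZ| = 26.2, Z = (-19.536, 2.3976). ∠TZS = 66.0° gives ZS at 7.8000° from the x-axis; with |ZS| = 9.5, S = (-10.124, 3.6869). Then |AS| = |S − A| = 10.774.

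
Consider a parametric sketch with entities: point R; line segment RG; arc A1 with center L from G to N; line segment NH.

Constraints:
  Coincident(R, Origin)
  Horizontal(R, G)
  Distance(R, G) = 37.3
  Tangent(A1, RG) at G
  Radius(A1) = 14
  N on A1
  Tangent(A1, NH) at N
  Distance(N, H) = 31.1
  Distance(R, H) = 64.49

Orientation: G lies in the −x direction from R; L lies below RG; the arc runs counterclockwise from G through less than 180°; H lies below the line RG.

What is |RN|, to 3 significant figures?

53.8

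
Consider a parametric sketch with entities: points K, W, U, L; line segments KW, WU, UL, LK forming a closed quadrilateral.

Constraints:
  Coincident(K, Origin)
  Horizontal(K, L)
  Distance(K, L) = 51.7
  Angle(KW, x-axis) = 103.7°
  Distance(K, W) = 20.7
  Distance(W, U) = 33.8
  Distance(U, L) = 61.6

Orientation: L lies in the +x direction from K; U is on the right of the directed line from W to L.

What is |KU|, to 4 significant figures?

15.91

K is at the origin; K and L share the same y with |KL| = 51.7 and L in +x, so L = (51.7, 0). KW runs at 103.7° with |KW| = 20.7, so W = (-4.903, 20.11). U is determined by |WU| = 33.8 and |UL| = 61.6 together: it lies at the intersection of circle(W, 33.8) and circle(L, 61.6). With |WL| = 60.07, the foot of the radical line on WL is 7.959 from W and the perpendicular offset is √(33.8² − 7.959²) = 32.85. Taking the right-of-WL solution: U = (-8.401, -13.51).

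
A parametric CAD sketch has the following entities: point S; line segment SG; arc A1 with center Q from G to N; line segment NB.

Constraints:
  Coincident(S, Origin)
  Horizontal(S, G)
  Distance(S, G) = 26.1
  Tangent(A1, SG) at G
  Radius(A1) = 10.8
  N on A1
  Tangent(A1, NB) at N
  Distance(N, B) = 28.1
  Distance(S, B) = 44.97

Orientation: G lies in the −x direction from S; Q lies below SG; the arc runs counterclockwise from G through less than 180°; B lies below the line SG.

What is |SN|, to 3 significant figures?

38.9

S is at the origin; SG is horizontal with |SG| = 26.1 and G on the −x side, so G = (-26.1, 0.00). Tangency of A1 to SG means the radius QG is perpendicular to SG, so Q = G + (0, -10.8) = (-26.1, -10.8). Since QN ⟂ NB (tangency), |QB| = √(10.8² + 28.1²) = 30.1 regardless of where N sits on A1. So B lies on both circle(S, 44.97) and circle(Q, 30.1); the below-SG intersection is B = (-20.0, -40.3). N is the foot of the tangent from B: N = (-35.2, -16.6).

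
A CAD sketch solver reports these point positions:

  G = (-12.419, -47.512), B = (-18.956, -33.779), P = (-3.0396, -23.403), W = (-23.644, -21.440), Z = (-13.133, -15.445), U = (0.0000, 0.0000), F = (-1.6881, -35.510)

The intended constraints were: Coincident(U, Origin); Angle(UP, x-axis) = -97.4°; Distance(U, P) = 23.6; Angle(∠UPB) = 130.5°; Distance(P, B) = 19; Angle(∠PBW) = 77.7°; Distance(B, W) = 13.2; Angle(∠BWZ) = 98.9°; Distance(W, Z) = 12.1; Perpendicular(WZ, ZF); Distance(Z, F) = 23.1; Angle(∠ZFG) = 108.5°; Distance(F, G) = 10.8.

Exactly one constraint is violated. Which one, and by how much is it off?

Distance(F, G) = 10.8 — off by 5.30.

U = (0.00, 0.00) ✓; UP at -97.40° ✓; |UP| = 23.60 ✓; ∠UPB = 130.5° ✓; |PB| = 19.00 ✓; ∠PBW = 77.70° ✓; |BW| = 13.20 ✓; ∠BWZ = 98.90° ✓; |WZ| = 12.10 ✓; ∠(WZ, ZF) = 90.00° ✓; |ZF| = 23.10 ✓; ∠ZFG = 108.5° ✓; |FG| = 16.10 ✗.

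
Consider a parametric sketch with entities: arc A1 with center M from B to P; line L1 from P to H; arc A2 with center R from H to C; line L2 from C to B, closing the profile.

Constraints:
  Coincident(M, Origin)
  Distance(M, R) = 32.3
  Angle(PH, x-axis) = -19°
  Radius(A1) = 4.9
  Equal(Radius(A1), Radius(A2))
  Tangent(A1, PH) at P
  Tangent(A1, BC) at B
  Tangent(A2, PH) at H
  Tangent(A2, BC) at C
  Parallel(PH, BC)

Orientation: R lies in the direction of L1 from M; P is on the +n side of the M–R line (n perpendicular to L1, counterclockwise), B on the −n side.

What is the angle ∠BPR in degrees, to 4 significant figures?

81.37°

The slot axis is L1's direction at -19.0°, so u = (cos -19.0°, sin -19.0°) = (0.9455, -0.3256) and n = (−sin -19.0°, cos -19.0°) = (0.3256, 0.9455). M is at the origin and R lies 32.3 along u from M, so R = 32.3·u = (30.54, -10.52). Tangency of A1 to both parallel lines with radius 4.9 puts P and B at M ± 4.9·n: P = (1.595, 4.633), B = (-1.595, -4.633). Then cos ∠BPR = PB·PR / (|PB||PR|), giving 81.37°.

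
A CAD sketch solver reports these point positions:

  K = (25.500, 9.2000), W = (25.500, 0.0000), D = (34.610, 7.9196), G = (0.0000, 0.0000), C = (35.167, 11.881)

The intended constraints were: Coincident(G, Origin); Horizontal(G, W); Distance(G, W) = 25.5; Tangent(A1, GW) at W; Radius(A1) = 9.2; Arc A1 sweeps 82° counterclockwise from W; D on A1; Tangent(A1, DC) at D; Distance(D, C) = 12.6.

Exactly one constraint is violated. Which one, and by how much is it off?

Distance(D, C) = 12.6 — off by 8.60.

G = (0.00, 0.00) ✓; G.y = 0.00, W.y = 0.00 ✓; |GW| = 25.50 ✓; ∠(KW, WG) = 90.00° ✓; |KW| = 9.200 ✓; bearing(K→D) − bearing(K→W) = 82.00° ✓; |KD| = 9.200 ✓; ∠(KD, DC) = 90.00° ✓; |DC| = 4.000 ✗.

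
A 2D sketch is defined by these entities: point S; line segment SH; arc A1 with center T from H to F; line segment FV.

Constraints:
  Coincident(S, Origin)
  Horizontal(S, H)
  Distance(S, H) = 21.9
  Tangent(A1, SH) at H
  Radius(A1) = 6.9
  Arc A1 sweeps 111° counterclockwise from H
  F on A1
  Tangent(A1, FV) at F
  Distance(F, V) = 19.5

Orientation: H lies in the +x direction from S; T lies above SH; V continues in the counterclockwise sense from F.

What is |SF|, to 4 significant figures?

29.85

Tangency of A1 to SH means the radius TH is perpendicular to SH, so T = H + (0, 6.9) = (21.90, 6.900). On A1, H sits at bearing -90° from T; a 111° counterclockwise sweep puts F at bearing 21°, so F = T + 6.9·(cos 21°, sin 21°) = (28.34, 9.373). Then |SF| = |F − S| = 29.85.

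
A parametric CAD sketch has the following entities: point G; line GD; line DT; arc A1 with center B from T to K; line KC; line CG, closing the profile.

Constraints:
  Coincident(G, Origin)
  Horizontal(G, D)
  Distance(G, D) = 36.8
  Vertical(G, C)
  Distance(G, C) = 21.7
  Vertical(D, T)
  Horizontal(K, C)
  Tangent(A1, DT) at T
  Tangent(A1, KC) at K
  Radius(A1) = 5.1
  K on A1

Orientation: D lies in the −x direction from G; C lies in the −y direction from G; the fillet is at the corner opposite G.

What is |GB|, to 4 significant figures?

35.78

G is at the origin; G and D share the same y with |GD| = 36.8 and D on the −x side, so D = (-36.80, 0.000). GC is vertical with |GC| = 21.7 and C on the −y side, so C = (0.000, -21.70). The virtual corner opposite G is at (-36.80, -21.70). The tangent condition forces BT to be normal to DT and the tangent condition forces BK to be normal to KC, with radius 5.1, so the center B sits 5.1 in from both sides at B = (-31.70, -16.60). Then |GB| = |B − G| = 35.78.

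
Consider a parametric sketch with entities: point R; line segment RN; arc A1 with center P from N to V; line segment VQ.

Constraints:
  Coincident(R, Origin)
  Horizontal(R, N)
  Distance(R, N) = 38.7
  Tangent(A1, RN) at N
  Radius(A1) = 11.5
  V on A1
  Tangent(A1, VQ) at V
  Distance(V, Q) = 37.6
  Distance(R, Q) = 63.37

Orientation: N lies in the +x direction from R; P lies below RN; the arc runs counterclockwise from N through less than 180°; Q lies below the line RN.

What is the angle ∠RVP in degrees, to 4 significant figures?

136.3°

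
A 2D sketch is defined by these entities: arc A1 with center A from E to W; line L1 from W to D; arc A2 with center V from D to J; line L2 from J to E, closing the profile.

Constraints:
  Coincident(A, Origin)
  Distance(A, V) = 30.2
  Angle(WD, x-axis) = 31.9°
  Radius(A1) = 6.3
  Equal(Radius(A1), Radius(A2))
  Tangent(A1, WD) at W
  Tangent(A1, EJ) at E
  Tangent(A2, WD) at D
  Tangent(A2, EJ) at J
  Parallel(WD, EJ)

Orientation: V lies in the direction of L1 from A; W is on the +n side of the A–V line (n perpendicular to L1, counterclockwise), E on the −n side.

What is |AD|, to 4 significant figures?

30.85

The slot axis is L1's direction at 31.9°, so u = (cos 31.9°, sin 31.9°) = (0.8490, 0.5284) and n = (−sin 31.9°, cos 31.9°) = (-0.5284, 0.8490). A is at the origin and V lies 30.2 along u from A, so V = 30.2·u = (25.64, 15.96). Tangency of A1 to both parallel lines with radius 6.3 puts W and E at A ± 6.3·n: W = (-3.329, 5.349), E = (3.329, -5.349). Equal radii place D and J the same way about V: D = V + 6.3·n = (22.31, 21.31), J = V − 6.3·n = (28.97, 10.61). Then |AD| = |D − A| = 30.85.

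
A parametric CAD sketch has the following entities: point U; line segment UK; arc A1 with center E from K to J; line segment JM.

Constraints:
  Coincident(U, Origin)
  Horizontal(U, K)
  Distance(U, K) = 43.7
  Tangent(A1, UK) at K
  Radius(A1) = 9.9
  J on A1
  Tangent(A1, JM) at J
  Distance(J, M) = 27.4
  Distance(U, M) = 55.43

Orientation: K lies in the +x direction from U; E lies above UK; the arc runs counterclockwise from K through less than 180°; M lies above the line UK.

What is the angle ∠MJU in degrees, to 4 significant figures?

77.60°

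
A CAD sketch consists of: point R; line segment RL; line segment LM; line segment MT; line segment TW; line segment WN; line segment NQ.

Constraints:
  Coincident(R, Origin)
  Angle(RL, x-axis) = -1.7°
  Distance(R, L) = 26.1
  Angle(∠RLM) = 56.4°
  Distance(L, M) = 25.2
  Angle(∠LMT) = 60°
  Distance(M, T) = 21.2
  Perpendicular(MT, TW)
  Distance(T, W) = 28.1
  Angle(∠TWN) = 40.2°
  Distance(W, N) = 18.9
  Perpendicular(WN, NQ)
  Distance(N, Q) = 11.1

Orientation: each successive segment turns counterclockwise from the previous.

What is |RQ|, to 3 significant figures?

10.5

R is at the origin; RL runs at -1.7° with length 26.1, so L = (26.1, -0.774). ∠RLM = 56.4° gives LM at 122° from the x-axis; with |LM| = 25.2, M = (12.8, 20.6). ∠LMT = 60.0° gives MT at -118° from the x-axis; with |MT| = 21.2, T = (2.79, 1.92). MT ⟂ TW, so TW runs at -28.1°; with |TW| = 28.1, W = (27.6, -11.3). ∠TWN = 40.2° gives WN at 112° from the x-axis; with |WN| = 18.9, N = (20.6, 6.24). WN is perpendicular to NQ, so NQ runs at -158°; with |NQ| = 11.1, Q = (10.3, 2.14). Then |RQ| = |Q − R| = 10.5.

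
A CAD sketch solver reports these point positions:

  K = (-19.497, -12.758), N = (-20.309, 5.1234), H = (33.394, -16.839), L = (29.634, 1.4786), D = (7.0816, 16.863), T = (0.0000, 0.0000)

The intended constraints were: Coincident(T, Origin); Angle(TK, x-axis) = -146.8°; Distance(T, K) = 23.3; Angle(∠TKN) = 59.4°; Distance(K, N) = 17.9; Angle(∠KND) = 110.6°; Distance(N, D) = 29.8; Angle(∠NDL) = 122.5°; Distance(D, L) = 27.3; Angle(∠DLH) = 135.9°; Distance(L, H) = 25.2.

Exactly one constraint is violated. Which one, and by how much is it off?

Distance(L, H) = 25.2 — off by 6.50.

T = (0.00, 0.00) ✓; TK at -146.8° ✓; |TK| = 23.30 ✓; ∠TKN = 59.40° ✓; |KN| = 17.90 ✓; ∠KND = 110.6° ✓; |ND| = 29.80 ✓; ∠NDL = 122.5° ✓; |DL| = 27.30 ✓; ∠DLH = 135.9° ✓; |LH| = 18.70 ✗.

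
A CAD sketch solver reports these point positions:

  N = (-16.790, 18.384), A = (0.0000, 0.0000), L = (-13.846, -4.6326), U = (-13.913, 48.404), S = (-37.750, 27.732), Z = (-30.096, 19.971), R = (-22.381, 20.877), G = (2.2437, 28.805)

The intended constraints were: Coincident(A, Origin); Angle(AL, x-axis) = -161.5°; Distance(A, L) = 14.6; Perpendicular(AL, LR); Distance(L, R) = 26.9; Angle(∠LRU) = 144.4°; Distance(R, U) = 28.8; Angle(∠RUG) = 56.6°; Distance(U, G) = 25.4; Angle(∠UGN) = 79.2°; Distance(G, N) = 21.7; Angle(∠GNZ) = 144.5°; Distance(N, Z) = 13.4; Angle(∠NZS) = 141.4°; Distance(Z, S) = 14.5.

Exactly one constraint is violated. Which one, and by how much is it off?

Distance(Z, S) = 14.5 — off by 3.60.

A = (0.00, 0.00) ✓; AL at -161.5° ✓; |AL| = 14.60 ✓; ∠(AL, LR) = 90.00° ✓; |LR| = 26.90 ✓; ∠LRU = 144.4° ✓; |RU| = 28.80 ✓; ∠RUG = 56.60° ✓; |UG| = 25.40 ✓; ∠UGN = 79.20° ✓; |GN| = 21.70 ✓; ∠GNZ = 144.5° ✓; |NZ| = 13.40 ✓; ∠NZS = 141.4° ✓; |ZS| = 10.90 ✗.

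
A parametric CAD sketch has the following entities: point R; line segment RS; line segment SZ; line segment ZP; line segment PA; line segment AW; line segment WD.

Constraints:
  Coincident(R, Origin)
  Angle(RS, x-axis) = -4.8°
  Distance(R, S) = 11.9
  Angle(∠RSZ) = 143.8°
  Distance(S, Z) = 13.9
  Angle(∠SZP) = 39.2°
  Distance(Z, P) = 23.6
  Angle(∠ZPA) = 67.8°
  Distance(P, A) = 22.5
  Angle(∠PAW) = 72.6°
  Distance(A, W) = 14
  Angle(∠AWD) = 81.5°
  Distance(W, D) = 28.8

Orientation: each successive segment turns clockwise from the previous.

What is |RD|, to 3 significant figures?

17.0

∠PAW = 72.6° gives AW at -41.4° from the x-axis; with |AW| = 14.0, W = (18.4, 1.92). ∠AWD = 81.5° gives WD at -140° from the x-axis; with |WD| = 28.8, D = (-3.62, -16.6). Then |RD| = |D − R| = 17.0.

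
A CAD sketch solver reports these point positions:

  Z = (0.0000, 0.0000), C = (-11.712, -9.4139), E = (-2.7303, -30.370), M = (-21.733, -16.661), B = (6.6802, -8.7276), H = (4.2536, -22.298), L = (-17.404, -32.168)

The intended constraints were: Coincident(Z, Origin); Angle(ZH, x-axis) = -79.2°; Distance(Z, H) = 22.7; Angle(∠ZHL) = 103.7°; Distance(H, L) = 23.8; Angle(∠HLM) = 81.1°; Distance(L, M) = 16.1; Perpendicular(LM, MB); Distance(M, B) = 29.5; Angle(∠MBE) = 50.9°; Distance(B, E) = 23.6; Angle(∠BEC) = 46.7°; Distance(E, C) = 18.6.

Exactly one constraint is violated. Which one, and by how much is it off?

Distance(E, C) = 18.6 — off by 4.20.

Z = (0.00, 0.00) ✓; ZH at -79.20° ✓; |ZH| = 22.70 ✓; ∠ZHL = 103.7° ✓; |HL| = 23.80 ✓; ∠HLM = 81.10° ✓; |LM| = 16.10 ✓; ∠(LM, MB) = 90.00° ✓; |MB| = 29.50 ✓; ∠MBE = 50.90° ✓; |BE| = 23.60 ✓; ∠BEC = 46.70° ✓; |EC| = 22.80 ✗.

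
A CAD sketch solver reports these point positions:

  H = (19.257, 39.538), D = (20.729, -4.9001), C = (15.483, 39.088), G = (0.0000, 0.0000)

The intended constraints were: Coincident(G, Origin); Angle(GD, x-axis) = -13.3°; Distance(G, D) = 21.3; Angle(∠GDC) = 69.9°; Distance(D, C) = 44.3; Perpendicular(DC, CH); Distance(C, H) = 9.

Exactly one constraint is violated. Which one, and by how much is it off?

Distance(C, H) = 9 — off by 5.20.

G = (0.00, 0.00) ✓; GD at -13.30° ✓; |GD| = 21.30 ✓; ∠GDC = 69.90° ✓; |DC| = 44.30 ✓; ∠(DC, CH) = 90.00° ✓; |CH| = 3.801 ✗.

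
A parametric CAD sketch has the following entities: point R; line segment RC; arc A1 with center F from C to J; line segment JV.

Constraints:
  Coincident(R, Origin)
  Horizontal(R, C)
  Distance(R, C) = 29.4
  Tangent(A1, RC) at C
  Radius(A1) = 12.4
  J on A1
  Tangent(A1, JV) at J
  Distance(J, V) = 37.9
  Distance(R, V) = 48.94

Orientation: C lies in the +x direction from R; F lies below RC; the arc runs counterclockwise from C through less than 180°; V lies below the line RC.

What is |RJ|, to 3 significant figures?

20.0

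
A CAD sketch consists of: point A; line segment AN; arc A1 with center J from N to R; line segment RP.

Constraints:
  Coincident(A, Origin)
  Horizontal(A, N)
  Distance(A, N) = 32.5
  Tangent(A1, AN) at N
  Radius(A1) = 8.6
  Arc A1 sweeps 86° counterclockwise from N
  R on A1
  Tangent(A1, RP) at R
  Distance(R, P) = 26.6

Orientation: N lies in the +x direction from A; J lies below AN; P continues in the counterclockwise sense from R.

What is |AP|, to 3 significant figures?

41.0

A is at the origin; A and N share the same y with |AN| = 32.5 and N on the +x side, so N = (32.5, 0.00). Tangency of A1 to AN means the radius JN is perpendicular to AN, so J = N + (0, -8.6) = (32.5, -8.60). On A1, N sits at bearing 90° from J; an 86° counterclockwise sweep puts R at bearing 176°, so R = J + 8.6·(cos 176°, sin 176°) = (23.9, -8.00). Tangency of A1 to RP means the radius JR is perpendicular to RP, so RP runs along (−sin 176°, cos 176°); with |RP| = 26.6, P = (22.1, -34.5). Then |AP| = |P − A| = 41.0.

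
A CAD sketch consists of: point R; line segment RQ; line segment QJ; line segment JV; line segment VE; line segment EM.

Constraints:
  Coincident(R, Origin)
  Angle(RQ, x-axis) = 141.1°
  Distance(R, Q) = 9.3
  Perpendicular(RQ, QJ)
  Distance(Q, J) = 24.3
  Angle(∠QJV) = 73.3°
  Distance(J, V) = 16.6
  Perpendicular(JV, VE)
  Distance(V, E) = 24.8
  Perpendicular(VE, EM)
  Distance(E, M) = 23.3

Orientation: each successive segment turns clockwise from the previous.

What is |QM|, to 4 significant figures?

13.77

R is at the origin; RQ runs at 141.1° with length 9.3, so Q = (-7.238, 5.840). The perpendicularity gives QJ at right angles to RQ, so QJ runs at 51.10°; with |QJ| = 24.3, J = (8.022, 24.75). ∠QJV = 73.3° gives JV at -55.60° from the x-axis; with |JV| = 16.6, V = (17.40, 11.05). The perpendicularity gives VE at right angles to JV, so VE runs at -145.6°; with |VE| = 24.8, E = (-3.063, -2.957). VE is perpendicular to EM, so EM runs at 124.4°; with |EM| = 23.3, M = (-16.23, 16.27). Then |QM| = |M − Q| = 13.77.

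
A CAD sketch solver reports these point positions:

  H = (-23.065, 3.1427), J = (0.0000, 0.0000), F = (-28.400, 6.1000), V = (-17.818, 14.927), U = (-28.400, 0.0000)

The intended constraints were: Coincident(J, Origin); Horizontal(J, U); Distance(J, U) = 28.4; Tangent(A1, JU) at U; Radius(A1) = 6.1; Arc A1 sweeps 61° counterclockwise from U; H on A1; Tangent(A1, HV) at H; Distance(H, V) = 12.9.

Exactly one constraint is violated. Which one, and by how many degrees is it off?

Tangent(A1, HV) at H — off by 5.00°.

J = (0.00, 0.00) ✓; J.y = 0.00, U.y = 0.00 ✓; |JU| = 28.40 ✓; ∠(FU, UJ) = 90.00° ✓; |FU| = 6.100 ✓; bearing(F→H) − bearing(F→U) = 61.00° ✓; |FH| = 6.100 ✓; ∠(FH, HV) = 85.00° ✗; |HV| = 12.90 ✓.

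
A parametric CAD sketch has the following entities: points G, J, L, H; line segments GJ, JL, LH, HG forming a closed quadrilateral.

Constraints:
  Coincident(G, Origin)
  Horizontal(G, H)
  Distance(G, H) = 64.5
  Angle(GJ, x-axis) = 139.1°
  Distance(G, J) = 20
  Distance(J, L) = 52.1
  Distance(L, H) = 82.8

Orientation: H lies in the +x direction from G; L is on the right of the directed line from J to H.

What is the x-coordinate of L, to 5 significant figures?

-8.7448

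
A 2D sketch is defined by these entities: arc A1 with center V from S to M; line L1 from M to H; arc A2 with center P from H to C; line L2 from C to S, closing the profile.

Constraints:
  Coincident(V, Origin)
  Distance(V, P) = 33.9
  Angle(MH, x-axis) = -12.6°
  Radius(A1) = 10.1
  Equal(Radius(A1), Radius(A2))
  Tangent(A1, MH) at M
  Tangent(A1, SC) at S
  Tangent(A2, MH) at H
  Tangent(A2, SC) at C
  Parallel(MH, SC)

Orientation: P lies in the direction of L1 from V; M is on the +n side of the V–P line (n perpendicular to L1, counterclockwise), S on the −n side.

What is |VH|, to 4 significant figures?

35.37

The slot axis is L1's direction at -12.6°, so u = (cos -12.6°, sin -12.6°) = (0.9759, -0.2181) and n = (−sin -12.6°, cos -12.6°) = (0.2181, 0.9759). V is at the origin and P lies 33.9 along u from V, so P = 33.9·u = (33.08, -7.395). Tangency of A1 to both parallel lines with radius 10.1 puts M and S at V ± 10.1·n: M = (2.203, 9.857), S = (-2.203, -9.857). Equal radii place H and C the same way about P: H = P + 10.1·n = (35.29, 2.462), C = P − 10.1·n = (30.88, -17.25). Then |VH| = |H − V| = 35.37.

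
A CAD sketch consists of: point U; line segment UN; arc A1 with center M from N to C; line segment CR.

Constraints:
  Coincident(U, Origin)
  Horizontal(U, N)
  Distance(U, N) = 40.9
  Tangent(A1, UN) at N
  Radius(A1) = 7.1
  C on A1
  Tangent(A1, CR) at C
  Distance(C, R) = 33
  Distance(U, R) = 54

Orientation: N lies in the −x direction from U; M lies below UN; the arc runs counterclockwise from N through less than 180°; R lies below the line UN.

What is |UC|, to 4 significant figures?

48.50

U is at the origin; U and N share the same y with |UN| = 40.9 and N on the −x side, so N = (-40.90, 0.000). The tangent condition forces MN to be normal to UN, so M = N + (0, -7.1) = (-40.90, -7.100). Since MC ⟂ CR (tangency), |MR| = √(7.1² + 33.0²) = 33.76 regardless of where C sits on A1. So R lies on both circle(U, 54.0) and circle(M, 33.76); the below-UN intersection is R = (-35.76, -40.46). C is the foot of the tangent from R: C = (-47.53, -9.633).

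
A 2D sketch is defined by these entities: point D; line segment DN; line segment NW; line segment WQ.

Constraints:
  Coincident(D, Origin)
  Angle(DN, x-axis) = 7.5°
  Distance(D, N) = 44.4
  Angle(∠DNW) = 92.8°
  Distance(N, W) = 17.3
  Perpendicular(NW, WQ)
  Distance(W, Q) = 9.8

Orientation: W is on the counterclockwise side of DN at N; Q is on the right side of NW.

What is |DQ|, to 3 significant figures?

57.5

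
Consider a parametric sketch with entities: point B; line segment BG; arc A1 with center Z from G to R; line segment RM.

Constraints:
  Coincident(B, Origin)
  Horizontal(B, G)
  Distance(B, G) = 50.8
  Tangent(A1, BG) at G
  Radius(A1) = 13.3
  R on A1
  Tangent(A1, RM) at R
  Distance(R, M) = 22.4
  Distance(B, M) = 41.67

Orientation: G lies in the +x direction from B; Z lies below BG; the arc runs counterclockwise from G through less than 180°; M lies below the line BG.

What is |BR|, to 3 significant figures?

39.4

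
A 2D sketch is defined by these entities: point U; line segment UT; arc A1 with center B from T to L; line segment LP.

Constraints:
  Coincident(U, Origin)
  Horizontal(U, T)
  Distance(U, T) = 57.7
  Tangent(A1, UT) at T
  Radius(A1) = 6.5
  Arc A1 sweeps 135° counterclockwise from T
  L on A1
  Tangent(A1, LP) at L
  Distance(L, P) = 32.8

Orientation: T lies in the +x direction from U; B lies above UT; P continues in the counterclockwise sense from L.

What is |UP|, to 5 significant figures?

52.008

U is at the origin; U and T share the same y with |UT| = 57.7 and T on the +x side, so T = (57.700, 0.0000). The tangent condition forces BT to be normal to UT, so B = T + (0, 6.5) = (57.700, 6.5000). On A1, T sits at bearing -90° from B; a 135° counterclockwise sweep puts L at bearing 45°, so L = B + 6.5·(cos 45°, sin 45°) = (62.296, 11.096). A1 meets LP tangentially, so BL is at right angles to LP, so LP runs along (−sin 45°, cos 45°); with |LP| = 32.8, P = (39.103, 34.289). Then |UP| = |P − U| = 52.008.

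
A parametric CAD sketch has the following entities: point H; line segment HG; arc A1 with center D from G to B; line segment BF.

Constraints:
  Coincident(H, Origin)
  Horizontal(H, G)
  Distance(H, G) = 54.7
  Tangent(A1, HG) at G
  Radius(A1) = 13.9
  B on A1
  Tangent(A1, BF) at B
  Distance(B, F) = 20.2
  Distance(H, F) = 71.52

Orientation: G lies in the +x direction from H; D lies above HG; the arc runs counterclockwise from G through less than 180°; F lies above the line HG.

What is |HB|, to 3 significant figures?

70.3

H is at the origin; HG is horizontal with |HG| = 54.7 and G on the +x side, so G = (54.7, 0.00). Tangency of A1 to HG means the radius DG is perpendicular to HG, so D = G + (0, 13.9) = (54.7, 13.9). Since DB ⟂ BF (tangency), |DF| = √(13.9² + 20.2²) = 24.5 regardless of where B sits on A1. So F lies on both circle(H, 71.52) and circle(D, 24.5); the above-HG intersection is F = (60.8, 37.6). B is the foot of the tangent from F: B = (67.8, 18.7).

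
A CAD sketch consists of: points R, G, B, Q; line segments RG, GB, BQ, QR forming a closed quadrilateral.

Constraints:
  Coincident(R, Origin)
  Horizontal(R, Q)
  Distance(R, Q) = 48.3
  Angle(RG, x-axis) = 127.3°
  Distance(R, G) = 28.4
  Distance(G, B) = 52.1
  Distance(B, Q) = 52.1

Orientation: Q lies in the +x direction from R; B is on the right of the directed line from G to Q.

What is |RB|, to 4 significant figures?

25.65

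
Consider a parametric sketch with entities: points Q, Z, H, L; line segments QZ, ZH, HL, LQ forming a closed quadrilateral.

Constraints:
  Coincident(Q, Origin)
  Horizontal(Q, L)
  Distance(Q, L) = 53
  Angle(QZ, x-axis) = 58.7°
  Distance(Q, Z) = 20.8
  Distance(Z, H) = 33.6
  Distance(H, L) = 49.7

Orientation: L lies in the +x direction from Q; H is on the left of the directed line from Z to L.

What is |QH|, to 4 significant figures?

54.34

Checks: Q.y = 0.00, L.y = 0.00 ✓; |ZH| = 33.60 ✓; |HL| = 49.70 ✓.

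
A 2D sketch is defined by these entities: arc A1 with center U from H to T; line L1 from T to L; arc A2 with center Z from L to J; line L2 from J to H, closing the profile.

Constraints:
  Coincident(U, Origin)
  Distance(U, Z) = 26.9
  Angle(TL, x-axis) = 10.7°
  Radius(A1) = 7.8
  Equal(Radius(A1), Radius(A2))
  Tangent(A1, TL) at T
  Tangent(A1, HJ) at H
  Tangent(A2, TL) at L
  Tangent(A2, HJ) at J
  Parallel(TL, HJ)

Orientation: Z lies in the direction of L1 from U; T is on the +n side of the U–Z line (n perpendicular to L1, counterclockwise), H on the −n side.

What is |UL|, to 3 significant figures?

28.0

Tangency of A1 to both parallel lines with radius 7.8 puts T and H at U ± 7.8·n: T = (-1.45, 7.66), H = (1.45, -7.66). Equal radii place L and J the same way about Z: L = Z + 7.8·n = (25.0, 12.7), J = Z − 7.8·n = (27.9, -2.67). Then |UL| = |L − U| = 28.0.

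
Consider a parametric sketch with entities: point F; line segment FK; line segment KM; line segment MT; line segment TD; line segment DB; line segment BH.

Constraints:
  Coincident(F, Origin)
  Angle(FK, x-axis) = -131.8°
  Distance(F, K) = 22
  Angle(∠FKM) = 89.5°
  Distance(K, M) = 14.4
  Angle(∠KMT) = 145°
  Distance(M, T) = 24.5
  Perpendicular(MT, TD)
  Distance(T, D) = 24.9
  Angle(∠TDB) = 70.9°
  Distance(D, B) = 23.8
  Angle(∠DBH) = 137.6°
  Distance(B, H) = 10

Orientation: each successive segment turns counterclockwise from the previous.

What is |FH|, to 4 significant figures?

18.23

F is at the origin; FK runs at -131.8° with length 22.0, so K = (-14.66, -16.40). ∠FKM = 89.5° gives KM at -41.30° from the x-axis; with |KM| = 14.4, M = (-3.846, -25.90). ∠KMT = 145.0° gives MT at -6.300° from the x-axis; with |MT| = 24.5, T = (20.51, -28.59). MT is perpendicular to TD, so TD runs at 83.70°; with |TD| = 24.9, D = (23.24, -3.843). ∠TDB = 70.9° gives DB at -167.2° from the x-axis; with |DB| = 23.8, B = (0.03036, -9.116). ∠DBH = 137.6° gives BH at -124.8° from the x-axis; with |BH| = 10.0, H = (-5.677, -17.33). Then |FH| = |H − F| = 18.23.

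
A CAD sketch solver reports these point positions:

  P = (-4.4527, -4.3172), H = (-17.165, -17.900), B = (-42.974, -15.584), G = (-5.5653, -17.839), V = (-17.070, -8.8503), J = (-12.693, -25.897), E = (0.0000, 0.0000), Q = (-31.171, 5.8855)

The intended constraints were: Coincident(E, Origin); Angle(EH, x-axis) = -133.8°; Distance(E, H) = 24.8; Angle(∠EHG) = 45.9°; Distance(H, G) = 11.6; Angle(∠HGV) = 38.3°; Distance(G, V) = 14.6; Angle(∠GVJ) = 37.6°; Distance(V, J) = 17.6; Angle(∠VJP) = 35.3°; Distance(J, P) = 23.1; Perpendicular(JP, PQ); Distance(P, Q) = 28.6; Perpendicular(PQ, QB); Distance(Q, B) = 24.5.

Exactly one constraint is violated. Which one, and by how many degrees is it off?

Perpendicular(PQ, QB) — off by 7.90°.

E = (0.00, 0.00) ✓; EH at -133.8° ✓; |EH| = 24.80 ✓; ∠EHG = 45.90° ✓; |HG| = 11.60 ✓; ∠HGV = 38.30° ✓; |GV| = 14.60 ✓; ∠GVJ = 37.60° ✓; |VJ| = 17.60 ✓; ∠VJP = 35.30° ✓; |JP| = 23.10 ✓; ∠(JP, PQ) = 90.00° ✓; |PQ| = 28.60 ✓; ∠(PQ, QB) = 82.10° ✗; |QB| = 24.50 ✓.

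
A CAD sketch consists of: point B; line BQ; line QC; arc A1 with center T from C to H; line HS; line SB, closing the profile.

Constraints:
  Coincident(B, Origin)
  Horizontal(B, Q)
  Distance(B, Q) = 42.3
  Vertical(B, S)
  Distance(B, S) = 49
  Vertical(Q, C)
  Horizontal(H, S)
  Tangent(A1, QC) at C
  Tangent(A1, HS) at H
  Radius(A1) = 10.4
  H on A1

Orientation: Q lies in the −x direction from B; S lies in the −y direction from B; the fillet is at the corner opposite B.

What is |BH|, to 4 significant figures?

58.47

B is at the origin; B and Q share the same y with |BQ| = 42.3 and Q on the −x side, so Q = (-42.30, 0.000). B and S share the same x with |BS| = 49.0 and S on the −y side, so S = (0.000, -49.00). The virtual corner opposite B is at (-42.30, -49.00). A1 meets QC tangentially, so TC is at right angles to QC and tangency of A1 to HS means the radius TH is perpendicular to HS, with radius 10.4, so the center T sits 10.4 in from both sides at T = (-31.90, -38.60). That places the tangent points at C = (-42.30, -38.60) on QC and H = (-31.90, -49.00) on HS. Then |BH| = |H − B| = 58.47.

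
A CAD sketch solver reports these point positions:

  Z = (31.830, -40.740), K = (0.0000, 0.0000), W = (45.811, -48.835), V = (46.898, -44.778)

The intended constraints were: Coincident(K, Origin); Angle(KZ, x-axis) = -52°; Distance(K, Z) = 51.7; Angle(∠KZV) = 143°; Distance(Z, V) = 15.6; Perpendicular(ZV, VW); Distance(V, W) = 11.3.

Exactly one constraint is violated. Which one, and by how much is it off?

Distance(V, W) = 11.3 — off by 7.10.

K = (0.00, 0.00) ✓; KZ at -52.00° ✓; |KZ| = 51.70 ✓; ∠KZV = 143.0° ✓; |ZV| = 15.60 ✓; ∠(ZV, VW) = 90.00° ✓; |VW| = 4.200 ✗.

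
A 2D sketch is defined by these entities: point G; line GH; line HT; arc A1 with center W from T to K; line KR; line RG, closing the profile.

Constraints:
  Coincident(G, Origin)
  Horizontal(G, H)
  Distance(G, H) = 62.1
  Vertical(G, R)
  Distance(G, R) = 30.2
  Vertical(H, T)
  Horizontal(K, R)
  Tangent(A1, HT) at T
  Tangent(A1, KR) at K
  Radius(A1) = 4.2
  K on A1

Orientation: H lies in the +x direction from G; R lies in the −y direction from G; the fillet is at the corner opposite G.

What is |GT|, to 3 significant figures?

67.3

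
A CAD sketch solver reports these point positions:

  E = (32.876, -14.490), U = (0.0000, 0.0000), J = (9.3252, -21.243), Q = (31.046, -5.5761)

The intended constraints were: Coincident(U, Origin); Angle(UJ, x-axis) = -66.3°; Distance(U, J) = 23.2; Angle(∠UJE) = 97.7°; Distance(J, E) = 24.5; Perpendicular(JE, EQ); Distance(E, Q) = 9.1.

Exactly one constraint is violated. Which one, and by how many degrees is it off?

Perpendicular(JE, EQ) — off by 4.40°.

U = (0.00, 0.00) ✓; UJ at -66.30° ✓; |UJ| = 23.20 ✓; ∠UJE = 97.70° ✓; |JE| = 24.50 ✓; ∠(JE, EQ) = 85.60° ✗; |EQ| = 9.100 ✓.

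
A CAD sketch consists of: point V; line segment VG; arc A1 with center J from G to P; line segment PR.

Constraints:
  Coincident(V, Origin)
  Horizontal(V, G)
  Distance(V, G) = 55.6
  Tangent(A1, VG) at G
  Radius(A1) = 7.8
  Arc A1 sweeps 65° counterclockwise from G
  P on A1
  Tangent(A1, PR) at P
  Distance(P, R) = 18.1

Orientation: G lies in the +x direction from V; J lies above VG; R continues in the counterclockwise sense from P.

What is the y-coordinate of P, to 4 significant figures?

4.504

Tangency of A1 to VG means the radius JG is perpendicular to VG, so J = G + (0, 7.8) = (55.60, 7.800). On A1, G sits at bearing -90° from J; a 65° counterclockwise sweep puts P at bearing -25°, so P = J + 7.8·(cos -25°, sin -25°) = (62.67, 4.504). So P.y = 4.504.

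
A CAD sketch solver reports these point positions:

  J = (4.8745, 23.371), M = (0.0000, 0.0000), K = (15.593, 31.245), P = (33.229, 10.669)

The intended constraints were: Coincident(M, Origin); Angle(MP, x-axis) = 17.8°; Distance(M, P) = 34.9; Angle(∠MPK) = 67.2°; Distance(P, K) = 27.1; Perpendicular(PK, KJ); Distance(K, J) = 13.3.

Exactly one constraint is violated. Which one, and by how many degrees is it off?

Perpendicular(PK, KJ) — off by 4.30°.

M = (0.00, 0.00) ✓; MP at 17.80° ✓; |MP| = 34.90 ✓; ∠MPK = 67.20° ✓; |PK| = 27.10 ✓; ∠(PK, KJ) = 85.70° ✗; |KJ| = 13.30 ✓.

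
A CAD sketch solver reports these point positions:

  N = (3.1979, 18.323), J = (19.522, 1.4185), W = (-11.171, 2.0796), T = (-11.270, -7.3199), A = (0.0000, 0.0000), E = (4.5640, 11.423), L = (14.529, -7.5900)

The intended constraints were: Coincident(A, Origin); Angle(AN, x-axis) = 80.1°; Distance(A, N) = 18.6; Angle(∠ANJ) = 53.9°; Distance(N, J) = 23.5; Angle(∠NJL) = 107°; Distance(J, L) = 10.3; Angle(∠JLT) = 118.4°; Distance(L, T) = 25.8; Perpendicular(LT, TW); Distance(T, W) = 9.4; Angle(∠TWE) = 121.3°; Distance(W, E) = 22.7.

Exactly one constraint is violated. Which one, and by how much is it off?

Distance(W, E) = 22.7 — off by 4.40.

A = (0.00, 0.00) ✓; AN at 80.10° ✓; |AN| = 18.60 ✓; ∠ANJ = 53.90° ✓; |NJ| = 23.50 ✓; ∠NJL = 107.0° ✓; |JL| = 10.30 ✓; ∠JLT = 118.4° ✓; |LT| = 25.80 ✓; ∠(LT, TW) = 90.00° ✓; |TW| = 9.400 ✓; ∠TWE = 121.3° ✓; |WE| = 18.30 ✗.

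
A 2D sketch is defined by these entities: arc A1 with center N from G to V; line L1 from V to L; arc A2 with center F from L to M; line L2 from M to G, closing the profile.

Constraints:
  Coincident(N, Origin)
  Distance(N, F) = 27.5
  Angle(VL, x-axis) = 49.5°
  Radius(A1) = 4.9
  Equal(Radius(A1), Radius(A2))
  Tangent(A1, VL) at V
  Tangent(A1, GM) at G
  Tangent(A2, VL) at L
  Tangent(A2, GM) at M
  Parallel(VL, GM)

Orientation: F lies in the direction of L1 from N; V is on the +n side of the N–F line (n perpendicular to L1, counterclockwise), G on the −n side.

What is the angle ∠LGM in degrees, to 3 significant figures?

19.6°

Tangency of A1 to both parallel lines with radius 4.9 puts V and G at N ± 4.9·n: V = (-3.73, 3.18), G = (3.73, -3.18). Equal radii place L and M the same way about F: L = F + 4.9·n = (14.1, 24.1), M = F − 4.9·n = (21.6, 17.7). Then cos ∠LGM = GL·GM / (|GL||GM|), giving 19.6°.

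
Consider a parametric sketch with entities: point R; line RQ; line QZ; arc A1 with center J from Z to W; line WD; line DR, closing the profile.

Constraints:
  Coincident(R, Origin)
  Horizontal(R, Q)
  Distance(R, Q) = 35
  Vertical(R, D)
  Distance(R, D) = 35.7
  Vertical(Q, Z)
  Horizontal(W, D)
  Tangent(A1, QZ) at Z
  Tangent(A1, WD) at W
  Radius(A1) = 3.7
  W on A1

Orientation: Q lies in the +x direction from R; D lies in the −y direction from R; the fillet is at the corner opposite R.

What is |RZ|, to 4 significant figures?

47.42

R is at the origin; RQ is horizontal with |RQ| = 35.0 and Q on the +x side, so Q = (35.00, 0.000). RD is vertical with |RD| = 35.7 and D on the −y side, so D = (0.000, -35.70). The virtual corner opposite R is at (35.00, -35.70). Tangency of A1 to QZ means the radius JZ is perpendicular to QZ and since A1 is tangent to WD there, JW ⟂ WD, with radius 3.7, so the center J sits 3.7 in from both sides at J = (31.30, -32.00). That places the tangent points at Z = (35.00, -32.00) on QZ and W = (31.30, -35.70) on WD. Then |RZ| = |Z − R| = 47.42.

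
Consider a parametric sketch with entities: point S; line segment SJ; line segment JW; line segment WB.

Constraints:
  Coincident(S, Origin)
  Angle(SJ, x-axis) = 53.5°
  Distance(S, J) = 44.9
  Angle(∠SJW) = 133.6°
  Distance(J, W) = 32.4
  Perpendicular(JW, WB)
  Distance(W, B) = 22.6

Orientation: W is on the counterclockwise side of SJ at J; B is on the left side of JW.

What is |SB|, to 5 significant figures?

64.135

S is at the origin; SJ runs at 53.5° with length 44.9, so J = 44.9·(cos 53.5°, sin 53.5°) = (26.708, 36.093). ∠SJW = 133.6°, so JW runs at 53.5° + (180° − 133.6°) = 99.900° from the x-axis; with |JW| = 32.4, W = J + 32.4·(cos 99.900°, sin 99.900°) = (21.137, 68.011). JW ⟂ WB; with |WB| = 22.6 on the left of JW, B = W + 22.6·(-0.98511, -0.17193) = (-1.1264, 64.125). Then |SB| = |B − S| = 64.135.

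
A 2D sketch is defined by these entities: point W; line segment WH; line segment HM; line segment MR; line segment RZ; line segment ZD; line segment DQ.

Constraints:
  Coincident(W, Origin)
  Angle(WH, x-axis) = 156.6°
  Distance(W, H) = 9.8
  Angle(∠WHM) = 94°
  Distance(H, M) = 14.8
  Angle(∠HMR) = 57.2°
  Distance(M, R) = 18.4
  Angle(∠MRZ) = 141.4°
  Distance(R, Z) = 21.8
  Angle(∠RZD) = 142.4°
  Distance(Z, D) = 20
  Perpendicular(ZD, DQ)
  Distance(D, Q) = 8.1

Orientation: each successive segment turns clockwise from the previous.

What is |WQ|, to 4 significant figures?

31.46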